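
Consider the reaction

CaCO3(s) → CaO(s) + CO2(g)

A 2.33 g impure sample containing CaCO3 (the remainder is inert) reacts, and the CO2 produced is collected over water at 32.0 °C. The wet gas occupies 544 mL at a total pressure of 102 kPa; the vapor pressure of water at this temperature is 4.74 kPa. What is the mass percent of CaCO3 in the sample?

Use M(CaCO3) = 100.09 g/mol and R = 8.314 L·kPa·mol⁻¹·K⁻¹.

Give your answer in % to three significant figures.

89.6 %

P(CO2) = 102 − 4.74 = 97.26 kPa
n(CO2) = PV/RT = (97.26 × 0.5440) / (8.314 × 305.15) = 0.02085 mol
n(CaCO3) = (1/1) × 0.02085 = 0.02085 mol
m(CaCO3) = 0.02085 × 100.09 = 2.087 g
%CaCO3 = 2.087 / 2.33 × 100 = 89.57%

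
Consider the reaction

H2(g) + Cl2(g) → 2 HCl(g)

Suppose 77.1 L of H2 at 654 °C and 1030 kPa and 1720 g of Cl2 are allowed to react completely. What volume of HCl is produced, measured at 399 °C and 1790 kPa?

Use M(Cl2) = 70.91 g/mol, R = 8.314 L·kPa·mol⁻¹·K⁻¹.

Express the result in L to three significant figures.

n(H2) = PV/RT = (1030 × 77.1) / (8.314 × 927.15) = 10.30 mol
n(Cl2) = 1720 / 70.91 = 24.26 mol
For 10.30 mol H2, stoichiometry requires (1/1) × 10.30 = 10.30 mol Cl2; 24.26 mol is available, so H2 is limiting.
n(HCl) = (2/1) × 10.30 = 20.60 mol
V(HCl) = nRT/P = 20.60 × 8.314 × 672.15 / 1790 = 64.31 L

64.3 L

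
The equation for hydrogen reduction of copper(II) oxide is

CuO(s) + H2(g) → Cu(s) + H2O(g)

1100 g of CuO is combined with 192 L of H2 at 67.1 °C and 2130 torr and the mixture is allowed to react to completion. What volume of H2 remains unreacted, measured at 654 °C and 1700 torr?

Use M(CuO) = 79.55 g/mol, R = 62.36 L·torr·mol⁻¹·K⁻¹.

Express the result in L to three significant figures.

185 L

n(CuO) = 1100 / 79.55 = 13.83 mol
n(H2) = PV/RT = (2130 × 192) / (62.36 × 340.25) = 19.27 mol
For 13.83 mol CuO, stoichiometry requires (1/1) × 13.83 = 13.83 mol H2; 19.27 mol is available, so CuO is limiting.
n(H2) consumed = (1/1) × 13.83 = 13.83 mol; remaining = 19.27 − 13.83 = 5.440 mol
V(H2) = nRT/P = 5.440 × 62.36 × 927.15 / 1700 = 185.0 L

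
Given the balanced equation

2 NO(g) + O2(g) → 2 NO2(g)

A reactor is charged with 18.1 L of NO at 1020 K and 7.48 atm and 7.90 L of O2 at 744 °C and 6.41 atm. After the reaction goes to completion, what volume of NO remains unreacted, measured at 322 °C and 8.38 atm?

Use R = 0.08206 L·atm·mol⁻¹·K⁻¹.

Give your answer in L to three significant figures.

n(NO) = PV/RT = (7.48 × 18.1) / (0.08206 × 1020) = 1.618 mol
n(O2) = PV/RT = (6.41 × 7.90) / (0.08206 × 1017.15) = 0.6067 mol
For 1.618 mol NO, stoichiometry requires (1/2) × 1.618 = 0.8090 mol O2; 0.6067 mol is available, so O2 is limiting.
n(NO) consumed = (2/1) × 0.6067 = 1.213 mol; remaining = 1.618 − 1.213 = 0.4050 mol
V(NO) = nRT/P = 0.4050 × 0.08206 × 595.15 / 8.38 = 2.360 L

2.36 L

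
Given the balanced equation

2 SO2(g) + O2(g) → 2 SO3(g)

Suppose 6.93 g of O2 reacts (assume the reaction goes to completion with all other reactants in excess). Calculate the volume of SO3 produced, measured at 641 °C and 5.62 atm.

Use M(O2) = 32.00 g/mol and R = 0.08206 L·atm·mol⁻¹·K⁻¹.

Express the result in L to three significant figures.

n(O2) = 6.930 / 32.00 = 0.2166 mol
n(SO3) = (2/1) × 0.2166 = 0.4332 mol
V = nRT/P = 0.4332 × 0.08206 × 914.15 / 5.62 = 5.782 L

5.78 L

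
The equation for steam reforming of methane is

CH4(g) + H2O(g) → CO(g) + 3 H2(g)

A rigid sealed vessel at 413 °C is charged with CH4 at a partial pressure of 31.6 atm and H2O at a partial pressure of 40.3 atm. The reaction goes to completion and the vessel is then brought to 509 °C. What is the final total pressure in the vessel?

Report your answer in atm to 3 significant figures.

154 atm

Because the vessel is rigid and T is held at 413 °C, work the stoichiometry in partial pressures (P_i = n_iRT/V).
P(H2O) required for 31.6 atm of CH4 = (1/1) × 31.6 = 31.60 atm; available 40.3 atm, so CH4 is limiting.
P(H2O) remaining = 40.3 − (1/1) × 31.6 = 8.700 atm
P(gaseous products) = (1+3)/1 × 31.6 = 126.4 atm
P_total at 413 °C = 8.700 + 126.4 = 135.1 atm
Scaling to 509 °C: P = 135.1 × 782.15/686.15 = 154.0 atm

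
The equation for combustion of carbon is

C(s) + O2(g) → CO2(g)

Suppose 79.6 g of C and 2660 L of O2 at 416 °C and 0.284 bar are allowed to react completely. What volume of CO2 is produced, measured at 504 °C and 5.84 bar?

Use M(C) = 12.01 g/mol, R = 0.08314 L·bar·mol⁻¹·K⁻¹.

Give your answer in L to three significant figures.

73.3 L

n(C) = 79.6 / 12.01 = 6.628 mol
n(O2) = PV/RT = (0.284 × 2660) / (0.08314 × 689.15) = 13.18 mol
For 6.628 mol C, stoichiometry requires (1/1) × 6.628 = 6.628 mol O2; 13.18 mol is available, so C is limiting.
n(CO2) = (1/1) × 6.628 = 6.628 mol
V(CO2) = nRT/P = 6.628 × 0.08314 × 777.15 / 5.84 = 73.33 L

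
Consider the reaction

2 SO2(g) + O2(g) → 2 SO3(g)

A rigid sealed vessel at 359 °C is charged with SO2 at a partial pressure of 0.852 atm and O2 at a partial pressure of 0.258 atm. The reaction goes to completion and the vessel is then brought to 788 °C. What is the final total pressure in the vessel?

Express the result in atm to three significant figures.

With V and T fixed, P_i ∝ n_i, so the mole ratios apply directly to partial pressures at 359 °C.
P(O2) required for 0.852 atm of SO2 = (1/2) × 0.852 = 0.4260 atm; available 0.258 atm, so O2 is limiting.
P(SO2) remaining = 0.852 − (2/1) × 0.258 = 0.3360 atm
P(gaseous products) = (2)/1 × 0.258 = 0.5160 atm
P_total at 359 °C = 0.3360 + 0.5160 = 0.8520 atm
Scaling to 788 °C: P = 0.8520 × 1061.15/632.15 = 1.430 atm

1.43 atm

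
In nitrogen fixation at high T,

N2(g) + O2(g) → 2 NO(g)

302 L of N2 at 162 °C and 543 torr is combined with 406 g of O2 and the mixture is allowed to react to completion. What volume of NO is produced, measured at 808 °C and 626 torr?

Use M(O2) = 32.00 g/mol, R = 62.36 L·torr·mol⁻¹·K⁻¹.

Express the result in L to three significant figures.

n(N2) = PV/RT = (543 × 302) / (62.36 × 435.15) = 6.043 mol
n(O2) = 406 / 32.00 = 12.69 mol
For 6.043 mol N2, stoichiometry requires (1/1) × 6.043 = 6.043 mol O2; 12.69 mol is available, so N2 is limiting.
n(NO) = (2/1) × 6.043 = 12.09 mol
V(NO) = nRT/P = 12.09 × 62.36 × 1081.15 / 626 = 1302 L

1300 L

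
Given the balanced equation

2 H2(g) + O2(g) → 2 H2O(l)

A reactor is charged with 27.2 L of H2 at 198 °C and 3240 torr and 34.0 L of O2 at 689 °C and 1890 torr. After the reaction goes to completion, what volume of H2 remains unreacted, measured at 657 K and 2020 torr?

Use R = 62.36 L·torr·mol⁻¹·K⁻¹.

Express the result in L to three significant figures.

n(H2) = PV/RT = (3240 × 27.2) / (62.36 × 471.15) = 2.999 mol
n(O2) = PV/RT = (1890 × 34.0) / (62.36 × 962.15) = 1.071 mol
For 2.999 mol H2, stoichiometry requires (1/2) × 2.999 = 1.500 mol O2; 1.071 mol is available, so O2 is limiting.
n(H2) consumed = (2/1) × 1.071 = 2.142 mol; remaining = 2.999 − 2.142 = 0.8570 mol
V(H2) = nRT/P = 0.8570 × 62.36 × 657 / 2020 = 17.38 L

17.4 L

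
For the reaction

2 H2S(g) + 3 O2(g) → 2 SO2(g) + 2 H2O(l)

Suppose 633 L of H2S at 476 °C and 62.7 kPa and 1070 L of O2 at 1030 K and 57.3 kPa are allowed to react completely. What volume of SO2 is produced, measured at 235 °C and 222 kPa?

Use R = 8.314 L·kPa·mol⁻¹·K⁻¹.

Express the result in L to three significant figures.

n(H2S) = PV/RT = (62.7 × 633) / (8.314 × 749.15) = 6.372 mol
n(O2) = PV/RT = (57.3 × 1070) / (8.314 × 1030) = 7.160 mol
For 6.372 mol H2S, stoichiometry requires (3/2) × 6.372 = 9.558 mol O2; 7.160 mol is available, so O2 is limiting.
n(SO2) = (2/3) × 7.160 = 4.773 mol
V(SO2) = nRT/P = 4.773 × 8.314 × 508.15 / 222 = 90.83 L

90.8 L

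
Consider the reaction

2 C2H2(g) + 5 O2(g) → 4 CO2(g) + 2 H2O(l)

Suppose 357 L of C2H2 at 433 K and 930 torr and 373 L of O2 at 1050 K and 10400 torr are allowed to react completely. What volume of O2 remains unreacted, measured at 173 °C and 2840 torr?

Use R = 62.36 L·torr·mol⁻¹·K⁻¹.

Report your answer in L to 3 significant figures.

279 L

n(C2H2) = PV/RT = (930 × 357) / (62.36 × 433) = 12.30 mol
n(O2) = PV/RT = (10400 × 373) / (62.36 × 1050) = 59.24 mol
For 12.30 mol C2H2, stoichiometry requires (5/2) × 12.30 = 30.75 mol O2; 59.24 mol is available, so C2H2 is limiting.
n(O2) consumed = (5/2) × 12.30 = 30.75 mol; remaining = 59.24 − 30.75 = 28.49 mol
V(O2) = nRT/P = 28.49 × 62.36 × 446.15 / 2840 = 279.1 L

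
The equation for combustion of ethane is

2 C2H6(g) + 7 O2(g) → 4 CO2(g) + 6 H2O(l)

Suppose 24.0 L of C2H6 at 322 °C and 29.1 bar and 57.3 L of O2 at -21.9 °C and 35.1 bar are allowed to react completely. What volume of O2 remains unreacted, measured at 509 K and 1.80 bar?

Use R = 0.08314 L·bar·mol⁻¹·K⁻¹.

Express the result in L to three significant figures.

1100 L

n(C2H6) = PV/RT = (29.1 × 24.0) / (0.08314 × 595.15) = 14.11 mol
n(O2) = PV/RT = (35.1 × 57.3) / (0.08314 × 251.25) = 96.28 mol
For 14.11 mol C2H6, stoichiometry requires (7/2) × 14.11 = 49.38 mol O2; 96.28 mol is available, so C2H6 is limiting.
n(O2) consumed = (7/2) × 14.11 = 49.38 mol; remaining = 96.28 − 49.38 = 46.90 mol
V(O2) = nRT/P = 46.90 × 0.08314 × 509 / 1.80 = 1103 L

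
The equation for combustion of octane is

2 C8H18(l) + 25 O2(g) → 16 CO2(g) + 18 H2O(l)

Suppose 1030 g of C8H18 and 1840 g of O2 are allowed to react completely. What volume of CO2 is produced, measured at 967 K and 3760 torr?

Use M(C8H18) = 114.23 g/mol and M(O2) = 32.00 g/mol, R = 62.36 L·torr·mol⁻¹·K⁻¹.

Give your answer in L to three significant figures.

590 L

n(C8H18) = 1030 / 114.23 = 9.017 mol
n(O2) = 1840 / 32.00 = 57.50 mol
For 9.017 mol C8H18, stoichiometry requires (25/2) × 9.017 = 112.7 mol O2; 57.50 mol is available, so O2 is limiting.
n(CO2) = (16/25) × 57.50 = 36.80 mol
V(CO2) = nRT/P = 36.80 × 62.36 × 967 / 3760 = 590.2 L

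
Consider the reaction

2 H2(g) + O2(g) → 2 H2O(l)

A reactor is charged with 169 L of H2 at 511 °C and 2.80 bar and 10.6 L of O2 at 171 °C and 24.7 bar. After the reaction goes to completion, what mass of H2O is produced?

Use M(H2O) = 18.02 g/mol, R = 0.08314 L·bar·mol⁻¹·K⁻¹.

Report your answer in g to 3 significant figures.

n(H2) = PV/RT = (2.80 × 169) / (0.08314 × 784.15) = 7.258 mol
n(O2) = PV/RT = (24.7 × 10.6) / (0.08314 × 444.15) = 7.090 mol
For 7.258 mol H2, stoichiometry requires (1/2) × 7.258 = 3.629 mol O2; 7.090 mol is available, so H2 is limiting.
n(H2O) = (2/2) × 7.258 = 7.258 mol
m(H2O) = 7.258 × 18.02 = 130.8 g

131 g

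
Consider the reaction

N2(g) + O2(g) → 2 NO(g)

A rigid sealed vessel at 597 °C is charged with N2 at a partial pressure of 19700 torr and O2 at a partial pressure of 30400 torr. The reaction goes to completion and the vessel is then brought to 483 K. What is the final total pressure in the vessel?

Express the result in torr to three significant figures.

At constant V, partial pressures at 597 °C are proportional to moles, so apply stoichiometry directly to pressures.
P(O2) required for 19700 torr of N2 = (1/1) × 19700 = 19700 torr; available 30400 torr, so N2 is limiting.
P(O2) remaining = 30400 − (1/1) × 19700 = 10700 torr
P(gaseous products) = (2)/1 × 19700 = 39400 torr
P_total at 597 °C = 10700 + 39400 = 50100 torr
Scaling to 483 K: P = 50100 × 483/870.15 = 27810 torr

27800 torr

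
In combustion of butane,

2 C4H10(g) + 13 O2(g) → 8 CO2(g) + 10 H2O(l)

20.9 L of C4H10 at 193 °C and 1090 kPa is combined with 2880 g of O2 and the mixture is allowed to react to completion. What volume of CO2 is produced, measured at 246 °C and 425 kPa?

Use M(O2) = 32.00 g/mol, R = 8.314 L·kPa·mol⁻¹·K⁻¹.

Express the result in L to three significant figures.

239 L

n(C4H10) = PV/RT = (1090 × 20.9) / (8.314 × 466.15) = 5.878 mol
n(O2) = 2880 / 32.00 = 90.00 mol
For 5.878 mol C4H10, stoichiometry requires (13/2) × 5.878 = 38.21 mol O2; 90.00 mol is available, so C4H10 is limiting.
n(CO2) = (8/2) × 5.878 = 23.51 mol
V(CO2) = nRT/P = 23.51 × 8.314 × 519.15 / 425 = 238.8 L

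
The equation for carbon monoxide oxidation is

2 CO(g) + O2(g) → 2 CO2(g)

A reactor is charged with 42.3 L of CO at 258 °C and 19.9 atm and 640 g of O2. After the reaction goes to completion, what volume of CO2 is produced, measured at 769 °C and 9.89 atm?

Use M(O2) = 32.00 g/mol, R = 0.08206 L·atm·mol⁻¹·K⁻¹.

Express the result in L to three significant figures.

n(CO) = PV/RT = (19.9 × 42.3) / (0.08206 × 531.15) = 19.31 mol
n(O2) = 640 / 32.00 = 20.00 mol
For 19.31 mol CO, stoichiometry requires (1/2) × 19.31 = 9.655 mol O2; 20.00 mol is available, so CO is limiting.
n(CO2) = (2/2) × 19.31 = 19.31 mol
V(CO2) = nRT/P = 19.31 × 0.08206 × 1042.15 / 9.89 = 167.0 L

167 L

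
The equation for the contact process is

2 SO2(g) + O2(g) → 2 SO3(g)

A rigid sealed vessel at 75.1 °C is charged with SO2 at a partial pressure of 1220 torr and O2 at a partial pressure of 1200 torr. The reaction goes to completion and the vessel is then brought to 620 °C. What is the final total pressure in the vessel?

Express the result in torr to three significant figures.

At constant V, partial pressures at 75.1 °C are proportional to moles, so apply stoichiometry directly to pressures.
P(O2) required for 1220 torr of SO2 = (1/2) × 1220 = 610.0 torr; available 1200 torr, so SO2 is limiting.
P(O2) remaining = 1200 − (1/2) × 1220 = 590.0 torr
P(gaseous products) = (2)/2 × 1220 = 1220 torr
P_total at 75.1 °C = 590.0 + 1220 = 1810 torr
Scaling to 620 °C: P = 1810 × 893.15/348.25 = 4642 torr

4640 torr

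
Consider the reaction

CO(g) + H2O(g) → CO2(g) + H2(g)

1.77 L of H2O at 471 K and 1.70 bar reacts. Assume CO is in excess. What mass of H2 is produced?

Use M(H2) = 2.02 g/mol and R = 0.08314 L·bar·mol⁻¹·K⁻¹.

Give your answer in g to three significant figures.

n(H2O) = PV/RT = (1.70 × 1.77) / (0.08314 × 471) = 0.07684 mol
n(H2) = (1/1) × 0.07684 = 0.07684 mol
m(H2) = 0.07684 × 2.02 = 0.1552 g

0.155 g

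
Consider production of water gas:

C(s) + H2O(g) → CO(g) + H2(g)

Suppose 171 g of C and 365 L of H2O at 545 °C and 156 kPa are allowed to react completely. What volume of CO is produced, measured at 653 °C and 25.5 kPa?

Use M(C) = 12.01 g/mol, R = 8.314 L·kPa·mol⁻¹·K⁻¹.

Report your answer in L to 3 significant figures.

2530 L

n(C) = 171 / 12.01 = 14.24 mol
n(H2O) = PV/RT = (156 × 365) / (8.314 × 818.15) = 8.371 mol
For 14.24 mol C, stoichiometry requires (1/1) × 14.24 = 14.24 mol H2O; 8.371 mol is available, so H2O is limiting.
n(CO) = (1/1) × 8.371 = 8.371 mol
V(CO) = nRT/P = 8.371 × 8.314 × 926.15 / 25.5 = 2528 L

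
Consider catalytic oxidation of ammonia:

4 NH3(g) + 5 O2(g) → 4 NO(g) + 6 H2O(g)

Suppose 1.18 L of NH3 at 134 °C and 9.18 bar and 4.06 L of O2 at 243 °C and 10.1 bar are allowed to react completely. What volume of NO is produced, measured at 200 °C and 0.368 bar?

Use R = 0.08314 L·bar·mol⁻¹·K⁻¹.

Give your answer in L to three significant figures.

n(NH3) = PV/RT = (9.18 × 1.18) / (0.08314 × 407.15) = 0.3200 mol
n(O2) = PV/RT = (10.1 × 4.06) / (0.08314 × 516.15) = 0.9556 mol
For 0.3200 mol NH3, stoichiometry requires (5/4) × 0.3200 = 0.4000 mol O2; 0.9556 mol is available, so NH3 is limiting.
n(NO) = (4/4) × 0.3200 = 0.3200 mol
V(NO) = nRT/P = 0.3200 × 0.08314 × 473.15 / 0.368 = 34.21 L

34.2 L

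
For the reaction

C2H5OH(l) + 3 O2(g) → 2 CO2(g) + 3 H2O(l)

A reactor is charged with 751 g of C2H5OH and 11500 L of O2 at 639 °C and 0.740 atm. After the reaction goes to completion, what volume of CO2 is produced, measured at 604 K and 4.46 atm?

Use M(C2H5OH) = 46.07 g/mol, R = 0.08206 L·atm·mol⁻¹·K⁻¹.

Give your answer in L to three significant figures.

n(C2H5OH) = 751 / 46.07 = 16.30 mol
n(O2) = PV/RT = (0.740 × 11500) / (0.08206 × 912.15) = 113.7 mol
For 16.30 mol C2H5OH, stoichiometry requires (3/1) × 16.30 = 48.90 mol O2; 113.7 mol is available, so C2H5OH is limiting.
n(CO2) = (2/1) × 16.30 = 32.60 mol
V(CO2) = nRT/P = 32.60 × 0.08206 × 604 / 4.46 = 362.3 L

362 L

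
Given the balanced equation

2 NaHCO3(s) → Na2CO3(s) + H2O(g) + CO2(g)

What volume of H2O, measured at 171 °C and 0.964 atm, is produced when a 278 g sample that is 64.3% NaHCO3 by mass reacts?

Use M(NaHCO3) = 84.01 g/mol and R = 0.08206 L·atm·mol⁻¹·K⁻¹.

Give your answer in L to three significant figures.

mass of NaHCO3 = 278 × 64.3/100 = 178.8 g
n(NaHCO3) = 178.8 / 84.01 = 2.128 mol
n(H2O) = (1/2) × 2.128 = 1.064 mol
V = nRT/P = 1.064 × 0.08206 × 444.15 / 0.964 = 40.23 L

40.2 L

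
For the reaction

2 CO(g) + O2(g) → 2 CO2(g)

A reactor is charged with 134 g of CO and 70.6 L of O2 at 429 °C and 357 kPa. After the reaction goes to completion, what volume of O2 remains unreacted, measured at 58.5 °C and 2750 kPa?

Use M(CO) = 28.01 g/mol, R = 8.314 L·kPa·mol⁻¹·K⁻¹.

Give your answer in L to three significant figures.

1.93 L

n(CO) = 134 / 28.01 = 4.784 mol
n(O2) = PV/RT = (357 × 70.6) / (8.314 × 702.15) = 4.318 mol
For 4.784 mol CO, stoichiometry requires (1/2) × 4.784 = 2.392 mol O2; 4.318 mol is available, so CO is limiting.
n(O2) consumed = (1/2) × 4.784 = 2.392 mol; remaining = 4.318 − 2.392 = 1.926 mol
V(O2) = nRT/P = 1.926 × 8.314 × 331.65 / 2750 = 1.931 L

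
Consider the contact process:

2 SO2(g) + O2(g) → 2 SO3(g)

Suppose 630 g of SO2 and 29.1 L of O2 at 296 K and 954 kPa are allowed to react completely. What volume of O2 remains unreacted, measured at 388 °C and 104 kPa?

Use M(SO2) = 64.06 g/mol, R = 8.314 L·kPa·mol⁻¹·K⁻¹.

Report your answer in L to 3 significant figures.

n(SO2) = 630 / 64.06 = 9.835 mol
n(O2) = PV/RT = (954 × 29.1) / (8.314 × 296) = 11.28 mol
For 9.835 mol SO2, stoichiometry requires (1/2) × 9.835 = 4.918 mol O2; 11.28 mol is available, so SO2 is limiting.
n(O2) consumed = (1/2) × 9.835 = 4.918 mol; remaining = 11.28 − 4.918 = 6.362 mol
V(O2) = nRT/P = 6.362 × 8.314 × 661.15 / 104 = 336.3 L

336 L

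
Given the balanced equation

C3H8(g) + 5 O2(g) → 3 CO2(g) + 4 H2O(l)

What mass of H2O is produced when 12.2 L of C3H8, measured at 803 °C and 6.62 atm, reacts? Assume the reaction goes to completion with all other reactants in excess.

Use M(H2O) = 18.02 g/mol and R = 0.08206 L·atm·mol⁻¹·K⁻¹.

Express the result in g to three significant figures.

n(C3H8) = PV/RT = (6.62 × 12.2) / (0.08206 × 1076.15) = 0.9146 mol
n(H2O) = (4/1) × 0.9146 = 3.658 mol
m(H2O) = 3.658 × 18.02 = 65.92 g

65.9 g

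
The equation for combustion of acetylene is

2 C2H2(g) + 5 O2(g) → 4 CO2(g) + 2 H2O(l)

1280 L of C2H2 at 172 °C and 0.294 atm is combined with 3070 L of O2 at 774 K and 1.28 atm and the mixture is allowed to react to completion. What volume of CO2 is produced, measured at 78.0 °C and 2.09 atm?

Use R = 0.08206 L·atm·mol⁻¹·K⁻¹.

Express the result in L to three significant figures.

n(C2H2) = PV/RT = (0.294 × 1280) / (0.08206 × 445.15) = 10.30 mol
n(O2) = PV/RT = (1.28 × 3070) / (0.08206 × 774) = 61.87 mol
For 10.30 mol C2H2, stoichiometry requires (5/2) × 10.30 = 25.75 mol O2; 61.87 mol is available, so C2H2 is limiting.
n(CO2) = (4/2) × 10.30 = 20.60 mol
V(CO2) = nRT/P = 20.60 × 0.08206 × 351.15 / 2.09 = 284.0 L

284 L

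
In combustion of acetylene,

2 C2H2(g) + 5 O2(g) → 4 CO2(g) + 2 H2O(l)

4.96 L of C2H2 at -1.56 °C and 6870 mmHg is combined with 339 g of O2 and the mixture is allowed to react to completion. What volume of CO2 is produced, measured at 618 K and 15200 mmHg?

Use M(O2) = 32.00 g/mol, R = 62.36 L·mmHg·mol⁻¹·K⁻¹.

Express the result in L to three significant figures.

10.2 L

n(C2H2) = PV/RT = (6870 × 4.96) / (62.36 × 271.59) = 2.012 mol
n(O2) = 339 / 32.00 = 10.59 mol
For 2.012 mol C2H2, stoichiometry requires (5/2) × 2.012 = 5.030 mol O2; 10.59 mol is available, so C2H2 is limiting.
n(CO2) = (4/2) × 2.012 = 4.024 mol
V(CO2) = nRT/P = 4.024 × 62.36 × 618 / 15200 = 10.20 L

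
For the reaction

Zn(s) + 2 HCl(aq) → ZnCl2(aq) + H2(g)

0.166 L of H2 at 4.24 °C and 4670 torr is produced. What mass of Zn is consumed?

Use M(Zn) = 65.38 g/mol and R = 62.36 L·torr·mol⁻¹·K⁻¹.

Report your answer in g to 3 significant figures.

2.93 g

n(H2) = PV/RT = (4670 × 0.166) / (62.36 × 277.39) = 0.04482 mol
n(Zn) = (1/1) × 0.04482 = 0.04482 mol
m(Zn) = 0.04482 × 65.38 = 2.930 g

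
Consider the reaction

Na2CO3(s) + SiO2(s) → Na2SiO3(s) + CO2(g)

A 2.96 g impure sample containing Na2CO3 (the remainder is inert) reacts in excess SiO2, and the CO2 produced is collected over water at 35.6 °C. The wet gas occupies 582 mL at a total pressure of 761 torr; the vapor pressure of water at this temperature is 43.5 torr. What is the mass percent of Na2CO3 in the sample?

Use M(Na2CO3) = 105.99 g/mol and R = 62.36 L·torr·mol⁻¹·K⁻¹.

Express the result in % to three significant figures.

P(CO2) = 761 − 43.5 = 717.5 torr
n(CO2) = PV/RT = (717.5 × 0.5820) / (62.36 × 308.75) = 0.02169 mol
n(Na2CO3) = (1/1) × 0.02169 = 0.02169 mol
m(Na2CO3) = 0.02169 × 105.99 = 2.299 g
%Na2CO3 = 2.299 / 2.96 × 100 = 77.67%

77.7 %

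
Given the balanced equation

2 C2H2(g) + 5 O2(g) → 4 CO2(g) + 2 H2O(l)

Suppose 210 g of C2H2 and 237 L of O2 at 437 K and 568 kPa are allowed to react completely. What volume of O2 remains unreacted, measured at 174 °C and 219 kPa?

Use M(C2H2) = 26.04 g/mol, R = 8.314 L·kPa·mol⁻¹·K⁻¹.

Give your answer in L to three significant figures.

n(C2H2) = 210 / 26.04 = 8.065 mol
n(O2) = PV/RT = (568 × 237) / (8.314 × 437) = 37.05 mol
For 8.065 mol C2H2, stoichiometry requires (5/2) × 8.065 = 20.16 mol O2; 37.05 mol is available, so C2H2 is limiting.
n(O2) consumed = (5/2) × 8.065 = 20.16 mol; remaining = 37.05 − 20.16 = 16.89 mol
V(O2) = nRT/P = 16.89 × 8.314 × 447.15 / 219 = 286.7 L

287 L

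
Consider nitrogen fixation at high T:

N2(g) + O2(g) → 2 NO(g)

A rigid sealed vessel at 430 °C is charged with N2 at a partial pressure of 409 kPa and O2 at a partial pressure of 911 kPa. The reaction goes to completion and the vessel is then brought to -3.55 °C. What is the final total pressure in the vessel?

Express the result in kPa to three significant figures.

With V and T fixed, P_i ∝ n_i, so the mole ratios apply directly to partial pressures at 430 °C.
P(O2) required for 409 kPa of N2 = (1/1) × 409 = 409.0 kPa; available 911 kPa, so N2 is limiting.
P(O2) remaining = 911 − (1/1) × 409 = 502.0 kPa
P(gaseous products) = (2)/1 × 409 = 818.0 kPa
P_total at 430 °C = 502.0 + 818.0 = 1320 kPa
Scaling to -3.55 °C: P = 1320 × 269.6/703.15 = 506.1 kPa

506 kPa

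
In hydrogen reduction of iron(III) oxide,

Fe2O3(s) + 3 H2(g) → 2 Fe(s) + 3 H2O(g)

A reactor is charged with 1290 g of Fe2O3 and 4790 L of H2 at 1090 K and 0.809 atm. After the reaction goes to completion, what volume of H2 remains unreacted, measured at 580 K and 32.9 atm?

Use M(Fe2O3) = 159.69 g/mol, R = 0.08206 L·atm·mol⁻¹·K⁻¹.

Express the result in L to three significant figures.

n(Fe2O3) = 1290 / 159.69 = 8.078 mol
n(H2) = PV/RT = (0.809 × 4790) / (0.08206 × 1090) = 43.32 mol
For 8.078 mol Fe2O3, stoichiometry requires (3/1) × 8.078 = 24.23 mol H2; 43.32 mol is available, so Fe2O3 is limiting.
n(H2) consumed = (3/1) × 8.078 = 24.23 mol; remaining = 43.32 − 24.23 = 19.09 mol
V(H2) = nRT/P = 19.09 × 0.08206 × 580 / 32.9 = 27.62 L

27.6 L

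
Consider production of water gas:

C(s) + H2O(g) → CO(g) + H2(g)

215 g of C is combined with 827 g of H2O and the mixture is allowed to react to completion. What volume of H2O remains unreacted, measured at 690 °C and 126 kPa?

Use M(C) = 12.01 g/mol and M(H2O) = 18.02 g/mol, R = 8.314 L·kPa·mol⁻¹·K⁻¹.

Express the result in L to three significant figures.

1780 L

n(C) = 215 / 12.01 = 17.90 mol
n(H2O) = 827 / 18.02 = 45.89 mol
For 17.90 mol C, stoichiometry requires (1/1) × 17.90 = 17.90 mol H2O; 45.89 mol is available, so C is limiting.
n(H2O) consumed = (1/1) × 17.90 = 17.90 mol; remaining = 45.89 − 17.90 = 27.99 mol
V(H2O) = nRT/P = 27.99 × 8.314 × 963.15 / 126 = 1779 L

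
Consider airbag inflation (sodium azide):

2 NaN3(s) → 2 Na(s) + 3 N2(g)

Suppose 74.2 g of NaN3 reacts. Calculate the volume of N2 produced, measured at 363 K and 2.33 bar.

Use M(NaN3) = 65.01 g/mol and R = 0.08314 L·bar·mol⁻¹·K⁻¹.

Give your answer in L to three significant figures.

n(NaN3) = 74.20 / 65.01 = 1.141 mol
n(N2) = (3/2) × 1.141 = 1.712 mol
V = nRT/P = 1.712 × 0.08314 × 363 / 2.33 = 22.18 L

22.2 L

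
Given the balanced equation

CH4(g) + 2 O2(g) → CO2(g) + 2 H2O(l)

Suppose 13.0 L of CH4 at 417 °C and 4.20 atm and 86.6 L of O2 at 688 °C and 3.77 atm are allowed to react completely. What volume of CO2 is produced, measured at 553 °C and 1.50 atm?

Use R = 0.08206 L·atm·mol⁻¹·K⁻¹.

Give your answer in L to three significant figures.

n(CH4) = PV/RT = (4.20 × 13.0) / (0.08206 × 690.15) = 0.9641 mol
n(O2) = PV/RT = (3.77 × 86.6) / (0.08206 × 961.15) = 4.139 mol
For 0.9641 mol CH4, stoichiometry requires (2/1) × 0.9641 = 1.928 mol O2; 4.139 mol is available, so CH4 is limiting.
n(CO2) = (1/1) × 0.9641 = 0.9641 mol
V(CO2) = nRT/P = 0.9641 × 0.08206 × 826.15 / 1.50 = 43.57 L

43.6 L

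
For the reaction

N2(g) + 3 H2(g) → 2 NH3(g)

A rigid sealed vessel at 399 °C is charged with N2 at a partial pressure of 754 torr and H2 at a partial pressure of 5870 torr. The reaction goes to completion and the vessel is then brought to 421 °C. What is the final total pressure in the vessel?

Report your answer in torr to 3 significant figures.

At constant V, partial pressures at 399 °C are proportional to moles, so apply stoichiometry directly to pressures.
P(H2) required for 754 torr of N2 = (3/1) × 754 = 2262 torr; available 5870 torr, so N2 is limiting.
P(H2) remaining = 5870 − (3/1) × 754 = 3608 torr
P(gaseous products) = (2)/1 × 754 = 1508 torr
P_total at 399 °C = 3608 + 1508 = 5116 torr
Scaling to 421 °C: P = 5116 × 694.15/672.15 = 5283 torr

5280 torr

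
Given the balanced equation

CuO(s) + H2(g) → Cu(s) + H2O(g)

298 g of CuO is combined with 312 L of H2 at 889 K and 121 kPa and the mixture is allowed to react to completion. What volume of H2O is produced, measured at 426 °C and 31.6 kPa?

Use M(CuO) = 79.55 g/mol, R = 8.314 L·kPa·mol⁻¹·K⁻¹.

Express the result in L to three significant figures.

n(CuO) = 298 / 79.55 = 3.746 mol
n(H2) = PV/RT = (121 × 312) / (8.314 × 889) = 5.108 mol
For 3.746 mol CuO, stoichiometry requires (1/1) × 3.746 = 3.746 mol H2; 5.108 mol is available, so CuO is limiting.
n(H2O) = (1/1) × 3.746 = 3.746 mol
V(H2O) = nRT/P = 3.746 × 8.314 × 699.15 / 31.6 = 689.1 L

689 L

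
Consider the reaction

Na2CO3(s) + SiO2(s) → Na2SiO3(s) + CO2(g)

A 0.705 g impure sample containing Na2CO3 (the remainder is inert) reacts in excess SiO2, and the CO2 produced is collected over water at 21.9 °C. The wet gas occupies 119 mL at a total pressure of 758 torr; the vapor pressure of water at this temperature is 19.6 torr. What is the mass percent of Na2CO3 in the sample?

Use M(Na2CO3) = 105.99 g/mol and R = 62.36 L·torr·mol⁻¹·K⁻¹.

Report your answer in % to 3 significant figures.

71.8 %

P(CO2) = 758 − 19.6 = 738.4 torr
n(CO2) = PV/RT = (738.4 × 0.1190) / (62.36 × 295.05) = 0.004776 mol
n(Na2CO3) = (1/1) × 0.004776 = 0.004776 mol
m(Na2CO3) = 0.004776 × 105.99 = 0.5062 g
%Na2CO3 = 0.5062 / 0.705 × 100 = 71.80%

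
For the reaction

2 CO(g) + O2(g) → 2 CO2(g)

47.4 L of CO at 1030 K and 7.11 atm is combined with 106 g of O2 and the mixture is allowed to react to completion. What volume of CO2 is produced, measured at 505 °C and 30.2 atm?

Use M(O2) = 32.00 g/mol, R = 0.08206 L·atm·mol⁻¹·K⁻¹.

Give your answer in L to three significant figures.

8.43 L

n(CO) = PV/RT = (7.11 × 47.4) / (0.08206 × 1030) = 3.987 mol
n(O2) = 106 / 32.00 = 3.312 mol
For 3.987 mol CO, stoichiometry requires (1/2) × 3.987 = 1.994 mol O2; 3.312 mol is available, so CO is limiting.
n(CO2) = (2/2) × 3.987 = 3.987 mol
V(CO2) = nRT/P = 3.987 × 0.08206 × 778.15 / 30.2 = 8.430 L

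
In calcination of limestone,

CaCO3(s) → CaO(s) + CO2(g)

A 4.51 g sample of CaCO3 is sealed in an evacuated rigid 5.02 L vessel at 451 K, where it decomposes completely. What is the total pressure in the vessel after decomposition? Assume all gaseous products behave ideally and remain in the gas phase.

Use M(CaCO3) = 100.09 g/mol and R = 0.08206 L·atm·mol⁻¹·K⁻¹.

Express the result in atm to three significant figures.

0.332 atm

n(CaCO3) = 4.51 / 100.09 = 0.04506 mol
n(gas produced) = (1/1) × 0.04506 = 0.04506 mol
P = nRT/V = 0.04506 × 0.08206 × 451 / 5.02 = 0.3322 atm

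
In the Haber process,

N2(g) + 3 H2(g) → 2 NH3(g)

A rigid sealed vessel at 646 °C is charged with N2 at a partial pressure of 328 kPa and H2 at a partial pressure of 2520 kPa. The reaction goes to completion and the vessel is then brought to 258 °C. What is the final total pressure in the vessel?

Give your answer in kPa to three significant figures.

With V and T fixed, P_i ∝ n_i, so the mole ratios apply directly to partial pressures at 646 °C.
P(H2) required for 328 kPa of N2 = (3/1) × 328 = 984.0 kPa; available 2520 kPa, so N2 is limiting.
P(H2) remaining = 2520 − (3/1) × 328 = 1536 kPa
P(gaseous products) = (2)/1 × 328 = 656.0 kPa
P_total at 646 °C = 1536 + 656.0 = 2192 kPa
Scaling to 258 °C: P = 2192 × 531.15/919.15 = 1267 kPa

1270 kPa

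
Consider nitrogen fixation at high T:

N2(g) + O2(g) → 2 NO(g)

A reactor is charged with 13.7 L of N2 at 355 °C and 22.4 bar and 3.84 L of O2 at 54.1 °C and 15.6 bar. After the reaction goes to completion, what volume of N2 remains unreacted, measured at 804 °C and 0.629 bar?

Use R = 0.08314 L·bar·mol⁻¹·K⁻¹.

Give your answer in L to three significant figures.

523 L

n(N2) = PV/RT = (22.4 × 13.7) / (0.08314 × 628.15) = 5.876 mol
n(O2) = PV/RT = (15.6 × 3.84) / (0.08314 × 327.25) = 2.202 mol
For 5.876 mol N2, stoichiometry requires (1/1) × 5.876 = 5.876 mol O2; 2.202 mol is available, so O2 is limiting.
n(N2) consumed = (1/1) × 2.202 = 2.202 mol; remaining = 5.876 − 2.202 = 3.674 mol
V(N2) = nRT/P = 3.674 × 0.08314 × 1077.15 / 0.629 = 523.1 L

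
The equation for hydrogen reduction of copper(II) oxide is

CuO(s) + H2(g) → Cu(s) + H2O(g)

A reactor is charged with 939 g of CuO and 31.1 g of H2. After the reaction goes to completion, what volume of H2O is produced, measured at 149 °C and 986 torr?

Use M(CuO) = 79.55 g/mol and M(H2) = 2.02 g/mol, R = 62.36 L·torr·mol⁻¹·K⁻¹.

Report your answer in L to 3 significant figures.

315 L

n(CuO) = 939 / 79.55 = 11.80 mol
n(H2) = 31.1 / 2.02 = 15.40 mol
For 11.80 mol CuO, stoichiometry requires (1/1) × 11.80 = 11.80 mol H2; 15.40 mol is available, so CuO is limiting.
n(H2O) = (1/1) × 11.80 = 11.80 mol
V(H2O) = nRT/P = 11.80 × 62.36 × 422.15 / 986 = 315.0 L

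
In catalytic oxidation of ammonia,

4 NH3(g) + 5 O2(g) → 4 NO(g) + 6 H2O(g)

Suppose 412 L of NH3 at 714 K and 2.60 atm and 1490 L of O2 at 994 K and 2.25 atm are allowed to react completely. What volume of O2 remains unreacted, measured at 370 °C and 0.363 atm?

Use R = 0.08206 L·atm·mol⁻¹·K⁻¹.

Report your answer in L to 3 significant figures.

n(NH3) = PV/RT = (2.60 × 412) / (0.08206 × 714) = 18.28 mol
n(O2) = PV/RT = (2.25 × 1490) / (0.08206 × 994) = 41.10 mol
For 18.28 mol NH3, stoichiometry requires (5/4) × 18.28 = 22.85 mol O2; 41.10 mol is available, so NH3 is limiting.
n(O2) consumed = (5/4) × 18.28 = 22.85 mol; remaining = 41.10 − 22.85 = 18.25 mol
V(O2) = nRT/P = 18.25 × 0.08206 × 643.15 / 0.363 = 2653 L

2650 L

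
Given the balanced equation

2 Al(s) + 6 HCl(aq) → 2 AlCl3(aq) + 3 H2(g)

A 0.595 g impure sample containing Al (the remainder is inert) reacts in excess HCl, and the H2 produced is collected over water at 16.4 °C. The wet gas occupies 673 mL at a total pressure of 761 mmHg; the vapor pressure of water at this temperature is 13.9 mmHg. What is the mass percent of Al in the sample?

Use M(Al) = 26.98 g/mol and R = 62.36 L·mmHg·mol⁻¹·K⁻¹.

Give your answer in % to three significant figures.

P(H2) = 761 − 13.9 = 747.1 mmHg
n(H2) = PV/RT = (747.1 × 0.6730) / (62.36 × 289.55) = 0.02785 mol
n(Al) = (2/3) × 0.02785 = 0.01857 mol
m(Al) = 0.01857 × 26.98 = 0.5010 g
%Al = 0.5010 / 0.595 × 100 = 84.20%

84.2 %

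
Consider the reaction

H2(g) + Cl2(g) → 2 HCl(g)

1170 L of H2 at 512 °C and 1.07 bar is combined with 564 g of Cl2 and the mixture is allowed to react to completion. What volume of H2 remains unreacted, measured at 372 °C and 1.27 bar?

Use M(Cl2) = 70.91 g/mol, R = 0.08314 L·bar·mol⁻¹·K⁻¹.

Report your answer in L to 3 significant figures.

474 L

n(H2) = PV/RT = (1.07 × 1170) / (0.08314 × 785.15) = 19.18 mol
n(Cl2) = 564 / 70.91 = 7.954 mol
For 19.18 mol H2, stoichiometry requires (1/1) × 19.18 = 19.18 mol Cl2; 7.954 mol is available, so Cl2 is limiting.
n(H2) consumed = (1/1) × 7.954 = 7.954 mol; remaining = 19.18 − 7.954 = 11.23 mol
V(H2) = nRT/P = 11.23 × 0.08314 × 645.15 / 1.27 = 474.3 L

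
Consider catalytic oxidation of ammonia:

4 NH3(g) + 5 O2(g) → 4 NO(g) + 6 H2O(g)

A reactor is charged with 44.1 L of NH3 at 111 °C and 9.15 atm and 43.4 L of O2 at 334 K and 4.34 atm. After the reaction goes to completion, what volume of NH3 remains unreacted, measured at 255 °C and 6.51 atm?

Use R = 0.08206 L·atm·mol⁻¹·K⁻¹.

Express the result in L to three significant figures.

48.6 L

n(NH3) = PV/RT = (9.15 × 44.1) / (0.08206 × 384.15) = 12.80 mol
n(O2) = PV/RT = (4.34 × 43.4) / (0.08206 × 334) = 6.872 mol
For 12.80 mol NH3, stoichiometry requires (5/4) × 12.80 = 16.00 mol O2; 6.872 mol is available, so O2 is limiting.
n(NH3) consumed = (4/5) × 6.872 = 5.498 mol; remaining = 12.80 − 5.498 = 7.302 mol
V(NH3) = nRT/P = 7.302 × 0.08206 × 528.15 / 6.51 = 48.61 L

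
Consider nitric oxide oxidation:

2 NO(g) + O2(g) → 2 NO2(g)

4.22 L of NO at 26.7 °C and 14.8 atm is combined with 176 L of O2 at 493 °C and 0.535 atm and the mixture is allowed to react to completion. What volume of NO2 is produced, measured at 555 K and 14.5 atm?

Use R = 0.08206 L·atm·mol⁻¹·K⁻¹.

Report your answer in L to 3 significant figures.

7.97 L

n(NO) = PV/RT = (14.8 × 4.22) / (0.08206 × 299.85) = 2.538 mol
n(O2) = PV/RT = (0.535 × 176) / (0.08206 × 766.15) = 1.498 mol
For 2.538 mol NO, stoichiometry requires (1/2) × 2.538 = 1.269 mol O2; 1.498 mol is available, so NO is limiting.
n(NO2) = (2/2) × 2.538 = 2.538 mol
V(NO2) = nRT/P = 2.538 × 0.08206 × 555 / 14.5 = 7.972 L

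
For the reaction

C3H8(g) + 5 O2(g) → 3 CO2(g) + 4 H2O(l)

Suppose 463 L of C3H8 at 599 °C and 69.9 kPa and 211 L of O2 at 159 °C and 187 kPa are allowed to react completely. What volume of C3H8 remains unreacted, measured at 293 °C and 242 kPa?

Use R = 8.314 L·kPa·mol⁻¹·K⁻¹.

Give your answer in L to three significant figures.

44.1 L

n(C3H8) = PV/RT = (69.9 × 463) / (8.314 × 872.15) = 4.463 mol
n(O2) = PV/RT = (187 × 211) / (8.314 × 432.15) = 10.98 mol
For 4.463 mol C3H8, stoichiometry requires (5/1) × 4.463 = 22.32 mol O2; 10.98 mol is available, so O2 is limiting.
n(C3H8) consumed = (1/5) × 10.98 = 2.196 mol; remaining = 4.463 − 2.196 = 2.267 mol
V(C3H8) = nRT/P = 2.267 × 8.314 × 566.15 / 242 = 44.09 L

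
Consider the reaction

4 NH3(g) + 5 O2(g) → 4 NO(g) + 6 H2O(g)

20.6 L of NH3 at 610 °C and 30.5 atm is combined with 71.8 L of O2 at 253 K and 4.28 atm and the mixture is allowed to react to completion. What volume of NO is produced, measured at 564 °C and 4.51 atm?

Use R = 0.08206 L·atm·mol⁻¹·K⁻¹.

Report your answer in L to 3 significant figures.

132 L

n(NH3) = PV/RT = (30.5 × 20.6) / (0.08206 × 883.15) = 8.670 mol
n(O2) = PV/RT = (4.28 × 71.8) / (0.08206 × 253) = 14.80 mol
For 8.670 mol NH3, stoichiometry requires (5/4) × 8.670 = 10.84 mol O2; 14.80 mol is available, so NH3 is limiting.
n(NO) = (4/4) × 8.670 = 8.670 mol
V(NO) = nRT/P = 8.670 × 0.08206 × 837.15 / 4.51 = 132.1 L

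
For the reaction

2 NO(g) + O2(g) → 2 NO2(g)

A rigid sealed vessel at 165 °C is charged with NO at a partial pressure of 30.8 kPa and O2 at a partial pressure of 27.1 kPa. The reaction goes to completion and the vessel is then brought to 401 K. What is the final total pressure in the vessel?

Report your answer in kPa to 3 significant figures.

With V and T fixed, P_i ∝ n_i, so the mole ratios apply directly to partial pressures at 165 °C.
P(O2) required for 30.8 kPa of NO = (1/2) × 30.8 = 15.40 kPa; available 27.1 kPa, so NO is limiting.
P(O2) remaining = 27.1 − (1/2) × 30.8 = 11.70 kPa
P(gaseous products) = (2)/2 × 30.8 = 30.80 kPa
P_total at 165 °C = 11.70 + 30.80 = 42.50 kPa
Scaling to 401 K: P = 42.50 × 401/438.15 = 38.90 kPa

38.9 kPa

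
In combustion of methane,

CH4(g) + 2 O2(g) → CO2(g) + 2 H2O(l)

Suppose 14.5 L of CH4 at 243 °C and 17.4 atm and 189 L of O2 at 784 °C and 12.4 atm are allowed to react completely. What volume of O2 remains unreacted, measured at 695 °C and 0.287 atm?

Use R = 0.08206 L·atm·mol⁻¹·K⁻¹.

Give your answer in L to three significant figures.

4180 L

n(CH4) = PV/RT = (17.4 × 14.5) / (0.08206 × 516.15) = 5.957 mol
n(O2) = PV/RT = (12.4 × 189) / (0.08206 × 1057.15) = 27.02 mol
For 5.957 mol CH4, stoichiometry requires (2/1) × 5.957 = 11.91 mol O2; 27.02 mol is available, so CH4 is limiting.
n(O2) consumed = (2/1) × 5.957 = 11.91 mol; remaining = 27.02 − 11.91 = 15.11 mol
V(O2) = nRT/P = 15.11 × 0.08206 × 968.15 / 0.287 = 4183 L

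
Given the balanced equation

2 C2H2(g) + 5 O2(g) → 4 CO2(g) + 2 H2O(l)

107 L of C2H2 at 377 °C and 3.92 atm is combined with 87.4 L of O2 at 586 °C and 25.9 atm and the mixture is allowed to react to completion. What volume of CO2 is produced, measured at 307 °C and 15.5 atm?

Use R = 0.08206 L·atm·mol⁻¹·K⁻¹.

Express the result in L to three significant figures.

48.3 L

n(C2H2) = PV/RT = (3.92 × 107) / (0.08206 × 650.15) = 7.862 mol
n(O2) = PV/RT = (25.9 × 87.4) / (0.08206 × 859.15) = 32.11 mol
For 7.862 mol C2H2, stoichiometry requires (5/2) × 7.862 = 19.66 mol O2; 32.11 mol is available, so C2H2 is limiting.
n(CO2) = (4/2) × 7.862 = 15.72 mol
V(CO2) = nRT/P = 15.72 × 0.08206 × 580.15 / 15.5 = 48.28 L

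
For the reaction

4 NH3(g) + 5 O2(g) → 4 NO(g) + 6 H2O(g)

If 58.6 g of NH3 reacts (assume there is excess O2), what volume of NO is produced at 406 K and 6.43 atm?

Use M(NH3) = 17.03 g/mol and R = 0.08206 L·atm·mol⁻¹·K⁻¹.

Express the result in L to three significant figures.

n(NH3) = 58.60 / 17.03 = 3.441 mol
n(NO) = (4/4) × 3.441 = 3.441 mol
V = nRT/P = 3.441 × 0.08206 × 406 / 6.43 = 17.83 L

17.8 L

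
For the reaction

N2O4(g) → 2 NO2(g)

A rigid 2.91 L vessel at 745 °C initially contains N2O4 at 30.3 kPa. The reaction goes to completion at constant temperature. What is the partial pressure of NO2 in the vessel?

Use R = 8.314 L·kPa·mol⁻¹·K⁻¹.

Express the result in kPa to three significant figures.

60.6 kPa

n(N2O4)₀ = PV/RT = (30.3 × 2.91) / (8.314 × 1018.15) = 0.01042 mol
n(NO2) = (2/1) × 0.01042 = 0.02084 mol
P(NO2) = nRT/V = 0.02084 × 8.314 × 1018.15 / 2.91 = 60.62 kPa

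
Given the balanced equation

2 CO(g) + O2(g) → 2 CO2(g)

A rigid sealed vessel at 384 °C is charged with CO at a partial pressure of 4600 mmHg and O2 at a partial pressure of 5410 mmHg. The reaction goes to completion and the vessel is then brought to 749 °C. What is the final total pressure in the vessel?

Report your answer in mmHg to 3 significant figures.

12000 mmHg

At constant V, partial pressures at 384 °C are proportional to moles, so apply stoichiometry directly to pressures.
P(O2) required for 4600 mmHg of CO = (1/2) × 4600 = 2300 mmHg; available 5410 mmHg, so CO is limiting.
P(O2) remaining = 5410 − (1/2) × 4600 = 3110 mmHg
P(gaseous products) = (2)/2 × 4600 = 4600 mmHg
P_total at 384 °C = 3110 + 4600 = 7710 mmHg
Scaling to 749 °C: P = 7710 × 1022.15/657.15 = 11990 mmHg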